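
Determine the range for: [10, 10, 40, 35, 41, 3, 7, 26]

38

Step 1: Identify the maximum value: max = 41
Step 2: Identify the minimum value: min = 3
Step 3: Range = max - min = 41 - 3 = 38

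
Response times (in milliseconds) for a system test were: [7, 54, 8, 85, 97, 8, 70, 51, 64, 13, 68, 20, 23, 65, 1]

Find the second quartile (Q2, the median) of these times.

51

Step 1: Sort the data: [1, 7, 8, 8, 13, 20, 23, 51, 54, 64, 65, 68, 70, 85, 97]
Step 2: n = 15
Step 3: Q2 is the median. Since n is odd, it is the middle value at position 8: 51
Step 4: Q2 = 51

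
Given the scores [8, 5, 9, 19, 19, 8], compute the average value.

11.3333

Step 1: Sum all values: 8 + 5 + 9 + 19 + 19 + 8 = 68
Step 2: Count the number of values: n = 6
Step 3: Mean = sum / n = 68 / 6 = 11.3333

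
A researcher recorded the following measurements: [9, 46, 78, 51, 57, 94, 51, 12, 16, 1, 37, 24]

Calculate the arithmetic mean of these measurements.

39.6667

Step 1: Sum all values: 9 + 46 + 78 + 51 + 57 + 94 + 51 + 12 + 16 + 1 + 37 + 24 = 476
Step 2: Count the number of values: n = 12
Step 3: Mean = sum / n = 476 / 12 = 39.6667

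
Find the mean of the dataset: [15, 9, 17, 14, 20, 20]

15.8333

Step 1: Sum all values: 15 + 9 + 17 + 14 + 20 + 20 = 95
Step 2: Count the number of values: n = 6
Step 3: Mean = sum / n = 95 / 6 = 15.8333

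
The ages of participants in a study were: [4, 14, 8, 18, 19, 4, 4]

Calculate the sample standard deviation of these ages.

6.7436

Step 1: Compute the mean: 10.1429
Step 2: Sum of squared deviations from the mean: 272.8571
Step 3: Sample variance = 272.8571 / 6 = 45.4762
Step 4: Standard deviation = sqrt(45.4762) = 6.7436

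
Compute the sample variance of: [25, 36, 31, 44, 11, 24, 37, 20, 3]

170.5

Step 1: Compute the mean: (25 + 36 + 31 + 44 + 11 + 24 + 37 + 20 + 3) / 9 = 25.6667
Step 2: Compute squared deviations from the mean:
  (25 - 25.6667)^2 = 0.4444
  (36 - 25.6667)^2 = 106.7778
  (31 - 25.6667)^2 = 28.4444
  (44 - 25.6667)^2 = 336.1111
  (11 - 25.6667)^2 = 215.1111
  (24 - 25.6667)^2 = 2.7778
  (37 - 25.6667)^2 = 128.4444
  (20 - 25.6667)^2 = 32.1111
  (3 - 25.6667)^2 = 513.7778
Step 3: Sum of squared deviations = 1364
Step 4: Sample variance = 1364 / 8 = 170.5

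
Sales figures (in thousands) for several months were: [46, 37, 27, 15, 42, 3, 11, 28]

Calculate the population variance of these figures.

207.1094

Step 1: Compute the mean: (46 + 37 + 27 + 15 + 42 + 3 + 11 + 28) / 8 = 26.125
Step 2: Compute squared deviations from the mean:
  (46 - 26.125)^2 = 395.0156
  (37 - 26.125)^2 = 118.2656
  (27 - 26.125)^2 = 0.7656
  (15 - 26.125)^2 = 123.7656
  (42 - 26.125)^2 = 252.0156
  (3 - 26.125)^2 = 534.7656
  (11 - 26.125)^2 = 228.7656
  (28 - 26.125)^2 = 3.5156
Step 3: Sum of squared deviations = 1656.875
Step 4: Population variance = 1656.875 / 8 = 207.1094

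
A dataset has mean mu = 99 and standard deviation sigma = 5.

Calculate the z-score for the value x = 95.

-0.8

Step 1: Recall the z-score formula: z = (x - mu) / sigma
Step 2: Substitute values: z = (95 - 99) / 5
Step 3: z = -4 / 5 = -0.8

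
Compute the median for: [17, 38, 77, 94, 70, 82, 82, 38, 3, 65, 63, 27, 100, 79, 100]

70

Step 1: Sort the data in ascending order: [3, 17, 27, 38, 38, 63, 65, 70, 77, 79, 82, 82, 94, 100, 100]
Step 2: The number of values is n = 15.
Step 3: Since n is odd, the median is the middle value at position 8: 70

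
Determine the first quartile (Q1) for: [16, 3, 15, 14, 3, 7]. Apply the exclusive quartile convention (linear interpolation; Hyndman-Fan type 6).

3

Step 1: Sort the data: [3, 3, 7, 14, 15, 16]
Step 2: n = 6
Step 3: Using the exclusive quartile method:
  Q1 = 3
  Q2 (median) = 10.5
  Q3 = 15.25
  IQR = Q3 - Q1 = 15.25 - 3 = 12.25
Step 4: Q1 = 3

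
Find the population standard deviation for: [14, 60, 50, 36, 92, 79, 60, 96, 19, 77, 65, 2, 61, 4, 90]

30.8408

Step 1: Compute the mean: 53.6667
Step 2: Sum of squared deviations from the mean: 14267.3333
Step 3: Population variance = 14267.3333 / 15 = 951.1556
Step 4: Standard deviation = sqrt(951.1556) = 30.8408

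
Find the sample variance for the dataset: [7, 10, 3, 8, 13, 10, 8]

9.619

Step 1: Compute the mean: (7 + 10 + 3 + 8 + 13 + 10 + 8) / 7 = 8.4286
Step 2: Compute squared deviations from the mean:
  (7 - 8.4286)^2 = 2.0408
  (10 - 8.4286)^2 = 2.4694
  (3 - 8.4286)^2 = 29.4694
  (8 - 8.4286)^2 = 0.1837
  (13 - 8.4286)^2 = 20.898
  (10 - 8.4286)^2 = 2.4694
  (8 - 8.4286)^2 = 0.1837
Step 3: Sum of squared deviations = 57.7143
Step 4: Sample variance = 57.7143 / 6 = 9.619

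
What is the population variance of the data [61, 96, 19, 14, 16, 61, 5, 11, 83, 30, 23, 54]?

850.5764

Step 1: Compute the mean: (61 + 96 + 19 + 14 + 16 + 61 + 5 + 11 + 83 + 30 + 23 + 54) / 12 = 39.4167
Step 2: Compute squared deviations from the mean:
  (61 - 39.4167)^2 = 465.8403
  (96 - 39.4167)^2 = 3201.6736
  (19 - 39.4167)^2 = 416.8403
  (14 - 39.4167)^2 = 646.0069
  (16 - 39.4167)^2 = 548.3403
  (61 - 39.4167)^2 = 465.8403
  (5 - 39.4167)^2 = 1184.5069
  (11 - 39.4167)^2 = 807.5069
  (83 - 39.4167)^2 = 1899.5069
  (30 - 39.4167)^2 = 88.6736
  (23 - 39.4167)^2 = 269.5069
  (54 - 39.4167)^2 = 212.6736
Step 3: Sum of squared deviations = 10206.9167
Step 4: Population variance = 10206.9167 / 12 = 850.5764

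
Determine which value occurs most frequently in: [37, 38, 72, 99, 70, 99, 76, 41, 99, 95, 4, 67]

99

Step 1: Count the frequency of each value:
  4: appears 1 time(s)
  37: appears 1 time(s)
  38: appears 1 time(s)
  41: appears 1 time(s)
  67: appears 1 time(s)
  70: appears 1 time(s)
  72: appears 1 time(s)
  76: appears 1 time(s)
  95: appears 1 time(s)
  99: appears 3 time(s)
Step 2: The value 99 appears most frequently (3 times).
Step 3: Mode = 99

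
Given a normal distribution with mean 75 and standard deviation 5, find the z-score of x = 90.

3

Step 1: Recall the z-score formula: z = (x - mu) / sigma
Step 2: Substitute values: z = (90 - 75) / 5
Step 3: z = 15 / 5 = 3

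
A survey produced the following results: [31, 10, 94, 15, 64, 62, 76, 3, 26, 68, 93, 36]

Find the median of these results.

49

Step 1: Sort the data in ascending order: [3, 10, 15, 26, 31, 36, 62, 64, 68, 76, 93, 94]
Step 2: The number of values is n = 12.
Step 3: Since n is even, the median is the average of positions 6 and 7:
  Median = (36 + 62) / 2 = 49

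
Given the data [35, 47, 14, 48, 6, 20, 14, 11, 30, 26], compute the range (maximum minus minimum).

42

Step 1: Identify the maximum value: max = 48
Step 2: Identify the minimum value: min = 6
Step 3: Range = max - min = 48 - 6 = 42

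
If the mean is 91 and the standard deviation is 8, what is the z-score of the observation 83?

-1

Step 1: Recall the z-score formula: z = (x - mu) / sigma
Step 2: Substitute values: z = (83 - 91) / 8
Step 3: z = -8 / 8 = -1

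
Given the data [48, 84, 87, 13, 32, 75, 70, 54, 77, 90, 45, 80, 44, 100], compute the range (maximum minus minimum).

87

Step 1: Identify the maximum value: max = 100
Step 2: Identify the minimum value: min = 13
Step 3: Range = max - min = 100 - 13 = 87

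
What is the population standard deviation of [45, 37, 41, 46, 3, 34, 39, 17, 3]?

16.2352

Step 1: Compute the mean: 29.4444
Step 2: Sum of squared deviations from the mean: 2372.2222
Step 3: Population variance = 2372.2222 / 9 = 263.5802
Step 4: Standard deviation = sqrt(263.5802) = 16.2352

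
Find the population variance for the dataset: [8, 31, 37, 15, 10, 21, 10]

110.1224

Step 1: Compute the mean: (8 + 31 + 37 + 15 + 10 + 21 + 10) / 7 = 18.8571
Step 2: Compute squared deviations from the mean:
  (8 - 18.8571)^2 = 117.8776
  (31 - 18.8571)^2 = 147.449
  (37 - 18.8571)^2 = 329.1633
  (15 - 18.8571)^2 = 14.8776
  (10 - 18.8571)^2 = 78.449
  (21 - 18.8571)^2 = 4.5918
  (10 - 18.8571)^2 = 78.449
Step 3: Sum of squared deviations = 770.8571
Step 4: Population variance = 770.8571 / 7 = 110.1224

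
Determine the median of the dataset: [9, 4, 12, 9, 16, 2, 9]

9

Step 1: Sort the data in ascending order: [2, 4, 9, 9, 9, 12, 16]
Step 2: The number of values is n = 7.
Step 3: Since n is odd, the median is the middle value at position 4: 9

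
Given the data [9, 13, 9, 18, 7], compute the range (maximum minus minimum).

11

Step 1: Identify the maximum value: max = 18
Step 2: Identify the minimum value: min = 7
Step 3: Range = max - min = 18 - 7 = 11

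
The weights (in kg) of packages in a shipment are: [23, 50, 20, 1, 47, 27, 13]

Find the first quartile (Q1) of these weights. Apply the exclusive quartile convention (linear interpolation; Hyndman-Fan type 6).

13

Step 1: Sort the data: [1, 13, 20, 23, 27, 47, 50]
Step 2: n = 7
Step 3: Using the exclusive quartile method:
  Q1 = 13
  Q2 (median) = 23
  Q3 = 47
  IQR = Q3 - Q1 = 47 - 13 = 34
Step 4: Q1 = 13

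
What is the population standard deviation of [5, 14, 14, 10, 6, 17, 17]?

4.5803

Step 1: Compute the mean: 11.8571
Step 2: Sum of squared deviations from the mean: 146.8571
Step 3: Population variance = 146.8571 / 7 = 20.9796
Step 4: Standard deviation = sqrt(20.9796) = 4.5803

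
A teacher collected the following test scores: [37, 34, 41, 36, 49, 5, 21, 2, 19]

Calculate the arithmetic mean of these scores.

27.1111

Step 1: Sum all values: 37 + 34 + 41 + 36 + 49 + 5 + 21 + 2 + 19 = 244
Step 2: Count the number of values: n = 9
Step 3: Mean = sum / n = 244 / 9 = 27.1111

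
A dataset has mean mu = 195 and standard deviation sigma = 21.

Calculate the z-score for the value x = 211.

0.7619

Step 1: Recall the z-score formula: z = (x - mu) / sigma
Step 2: Substitute values: z = (211 - 195) / 21
Step 3: z = 16 / 21 = 0.7619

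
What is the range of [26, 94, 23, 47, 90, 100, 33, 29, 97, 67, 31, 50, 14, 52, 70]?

86

Step 1: Identify the maximum value: max = 100
Step 2: Identify the minimum value: min = 14
Step 3: Range = max - min = 100 - 14 = 86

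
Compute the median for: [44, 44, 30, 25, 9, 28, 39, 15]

29

Step 1: Sort the data in ascending order: [9, 15, 25, 28, 30, 39, 44, 44]
Step 2: The number of values is n = 8.
Step 3: Since n is even, the median is the average of positions 4 and 5:
  Median = (28 + 30) / 2 = 29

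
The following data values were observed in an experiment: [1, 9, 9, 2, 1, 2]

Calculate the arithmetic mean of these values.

4

Step 1: Sum all values: 1 + 9 + 9 + 2 + 1 + 2 = 24
Step 2: Count the number of values: n = 6
Step 3: Mean = sum / n = 24 / 6 = 4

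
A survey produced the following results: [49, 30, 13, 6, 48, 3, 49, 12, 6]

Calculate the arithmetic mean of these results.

24

Step 1: Sum all values: 49 + 30 + 13 + 6 + 48 + 3 + 49 + 12 + 6 = 216
Step 2: Count the number of values: n = 9
Step 3: Mean = sum / n = 216 / 9 = 24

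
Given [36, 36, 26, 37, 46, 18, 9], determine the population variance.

139.6327

Step 1: Compute the mean: (36 + 36 + 26 + 37 + 46 + 18 + 9) / 7 = 29.7143
Step 2: Compute squared deviations from the mean:
  (36 - 29.7143)^2 = 39.5102
  (36 - 29.7143)^2 = 39.5102
  (26 - 29.7143)^2 = 13.7959
  (37 - 29.7143)^2 = 53.0816
  (46 - 29.7143)^2 = 265.2245
  (18 - 29.7143)^2 = 137.2245
  (9 - 29.7143)^2 = 429.0816
Step 3: Sum of squared deviations = 977.4286
Step 4: Population variance = 977.4286 / 7 = 139.6327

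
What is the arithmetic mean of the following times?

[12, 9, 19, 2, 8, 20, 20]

12.8571

Step 1: Sum all values: 12 + 9 + 19 + 2 + 8 + 20 + 20 = 90
Step 2: Count the number of values: n = 7
Step 3: Mean = sum / n = 90 / 7 = 12.8571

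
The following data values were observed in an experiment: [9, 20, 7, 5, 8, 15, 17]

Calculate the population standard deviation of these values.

5.2876

Step 1: Compute the mean: 11.5714
Step 2: Sum of squared deviations from the mean: 195.7143
Step 3: Population variance = 195.7143 / 7 = 27.9592
Step 4: Standard deviation = sqrt(27.9592) = 5.2876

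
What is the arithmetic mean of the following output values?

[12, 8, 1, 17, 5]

8.6

Step 1: Sum all values: 12 + 8 + 1 + 17 + 5 = 43
Step 2: Count the number of values: n = 5
Step 3: Mean = sum / n = 43 / 5 = 8.6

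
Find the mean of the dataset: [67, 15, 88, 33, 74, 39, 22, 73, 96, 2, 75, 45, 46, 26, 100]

53.4

Step 1: Sum all values: 67 + 15 + 88 + 33 + 74 + 39 + 22 + 73 + 96 + 2 + 75 + 45 + 46 + 26 + 100 = 801
Step 2: Count the number of values: n = 15
Step 3: Mean = sum / n = 801 / 15 = 53.4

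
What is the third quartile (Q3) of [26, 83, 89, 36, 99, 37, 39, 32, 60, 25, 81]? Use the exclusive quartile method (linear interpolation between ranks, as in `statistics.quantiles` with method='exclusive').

83

Step 1: Sort the data: [25, 26, 32, 36, 37, 39, 60, 81, 83, 89, 99]
Step 2: n = 11
Step 3: Using the exclusive quartile method:
  Q1 = 32
  Q2 (median) = 39
  Q3 = 83
  IQR = Q3 - Q1 = 83 - 32 = 51
Step 4: Q3 = 83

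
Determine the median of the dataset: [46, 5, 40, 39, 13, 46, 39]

39

Step 1: Sort the data in ascending order: [5, 13, 39, 39, 40, 46, 46]
Step 2: The number of values is n = 7.
Step 3: Since n is odd, the median is the middle value at position 4: 39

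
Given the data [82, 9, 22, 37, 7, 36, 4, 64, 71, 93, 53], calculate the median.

37

Step 1: Sort the data in ascending order: [4, 7, 9, 22, 36, 37, 53, 64, 71, 82, 93]
Step 2: The number of values is n = 11.
Step 3: Since n is odd, the median is the middle value at position 6: 37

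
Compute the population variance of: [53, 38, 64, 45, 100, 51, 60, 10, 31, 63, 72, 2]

656.9097

Step 1: Compute the mean: (53 + 38 + 64 + 45 + 100 + 51 + 60 + 10 + 31 + 63 + 72 + 2) / 12 = 49.0833
Step 2: Compute squared deviations from the mean:
  (53 - 49.0833)^2 = 15.3403
  (38 - 49.0833)^2 = 122.8403
  (64 - 49.0833)^2 = 222.5069
  (45 - 49.0833)^2 = 16.6736
  (100 - 49.0833)^2 = 2592.5069
  (51 - 49.0833)^2 = 3.6736
  (60 - 49.0833)^2 = 119.1736
  (10 - 49.0833)^2 = 1527.5069
  (31 - 49.0833)^2 = 327.0069
  (63 - 49.0833)^2 = 193.6736
  (72 - 49.0833)^2 = 525.1736
  (2 - 49.0833)^2 = 2216.8403
Step 3: Sum of squared deviations = 7882.9167
Step 4: Population variance = 7882.9167 / 12 = 656.9097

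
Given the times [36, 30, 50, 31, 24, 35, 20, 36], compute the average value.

32.75

Step 1: Sum all values: 36 + 30 + 50 + 31 + 24 + 35 + 20 + 36 = 262
Step 2: Count the number of values: n = 8
Step 3: Mean = sum / n = 262 / 8 = 32.75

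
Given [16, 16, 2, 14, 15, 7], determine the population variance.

28.2222

Step 1: Compute the mean: (16 + 16 + 2 + 14 + 15 + 7) / 6 = 11.6667
Step 2: Compute squared deviations from the mean:
  (16 - 11.6667)^2 = 18.7778
  (16 - 11.6667)^2 = 18.7778
  (2 - 11.6667)^2 = 93.4444
  (14 - 11.6667)^2 = 5.4444
  (15 - 11.6667)^2 = 11.1111
  (7 - 11.6667)^2 = 21.7778
Step 3: Sum of squared deviations = 169.3333
Step 4: Population variance = 169.3333 / 6 = 28.2222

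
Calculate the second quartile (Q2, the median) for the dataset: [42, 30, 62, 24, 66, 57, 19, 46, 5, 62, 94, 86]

51.5

Step 1: Sort the data: [5, 19, 24, 30, 42, 46, 57, 62, 62, 66, 86, 94]
Step 2: n = 12
Step 3: Q2 is the median. Since n is even, it is the average of the values at positions 6 and 7:
  Q2 = (46 + 57) / 2 = 51.5
Step 4: Q2 = 51.5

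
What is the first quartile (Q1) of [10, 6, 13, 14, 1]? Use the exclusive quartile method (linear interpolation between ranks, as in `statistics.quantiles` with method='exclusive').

3.5

Step 1: Sort the data: [1, 6, 10, 13, 14]
Step 2: n = 5
Step 3: Using the exclusive quartile method:
  Q1 = 3.5
  Q2 (median) = 10
  Q3 = 13.5
  IQR = Q3 - Q1 = 13.5 - 3.5 = 10
Step 4: Q1 = 3.5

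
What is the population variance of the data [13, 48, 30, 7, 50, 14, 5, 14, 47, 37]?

289.45

Step 1: Compute the mean: (13 + 48 + 30 + 7 + 50 + 14 + 5 + 14 + 47 + 37) / 10 = 26.5
Step 2: Compute squared deviations from the mean:
  (13 - 26.5)^2 = 182.25
  (48 - 26.5)^2 = 462.25
  (30 - 26.5)^2 = 12.25
  (7 - 26.5)^2 = 380.25
  (50 - 26.5)^2 = 552.25
  (14 - 26.5)^2 = 156.25
  (5 - 26.5)^2 = 462.25
  (14 - 26.5)^2 = 156.25
  (47 - 26.5)^2 = 420.25
  (37 - 26.5)^2 = 110.25
Step 3: Sum of squared deviations = 2894.5
Step 4: Population variance = 2894.5 / 10 = 289.45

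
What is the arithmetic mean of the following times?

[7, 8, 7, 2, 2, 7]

5.5

Step 1: Sum all values: 7 + 8 + 7 + 2 + 2 + 7 = 33
Step 2: Count the number of values: n = 6
Step 3: Mean = sum / n = 33 / 6 = 5.5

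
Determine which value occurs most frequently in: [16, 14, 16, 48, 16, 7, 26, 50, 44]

16

Step 1: Count the frequency of each value:
  7: appears 1 time(s)
  14: appears 1 time(s)
  16: appears 3 time(s)
  26: appears 1 time(s)
  44: appears 1 time(s)
  48: appears 1 time(s)
  50: appears 1 time(s)
Step 2: The value 16 appears most frequently (3 times).
Step 3: Mode = 16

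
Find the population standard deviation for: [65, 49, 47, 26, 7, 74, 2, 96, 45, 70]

28.3635

Step 1: Compute the mean: 48.1
Step 2: Sum of squared deviations from the mean: 8044.9
Step 3: Population variance = 8044.9 / 10 = 804.49
Step 4: Standard deviation = sqrt(804.49) = 28.3635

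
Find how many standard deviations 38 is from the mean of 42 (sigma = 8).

-0.5

Step 1: Recall the z-score formula: z = (x - mu) / sigma
Step 2: Substitute values: z = (38 - 42) / 8
Step 3: z = -4 / 8 = -0.5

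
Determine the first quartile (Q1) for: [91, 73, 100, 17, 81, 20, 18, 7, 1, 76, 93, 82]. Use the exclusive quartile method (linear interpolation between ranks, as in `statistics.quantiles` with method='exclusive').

17.25

Step 1: Sort the data: [1, 7, 17, 18, 20, 73, 76, 81, 82, 91, 93, 100]
Step 2: n = 12
Step 3: Using the exclusive quartile method:
  Q1 = 17.25
  Q2 (median) = 74.5
  Q3 = 88.75
  IQR = Q3 - Q1 = 88.75 - 17.25 = 71.5
Step 4: Q1 = 17.25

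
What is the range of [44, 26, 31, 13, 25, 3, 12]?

41

Step 1: Identify the maximum value: max = 44
Step 2: Identify the minimum value: min = 3
Step 3: Range = max - min = 44 - 3 = 41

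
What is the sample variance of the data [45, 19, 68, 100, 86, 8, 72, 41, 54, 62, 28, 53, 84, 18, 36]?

744.6857

Step 1: Compute the mean: (45 + 19 + 68 + 100 + 86 + 8 + 72 + 41 + 54 + 62 + 28 + 53 + 84 + 18 + 36) / 15 = 51.6
Step 2: Compute squared deviations from the mean:
  (45 - 51.6)^2 = 43.56
  (19 - 51.6)^2 = 1062.76
  (68 - 51.6)^2 = 268.96
  (100 - 51.6)^2 = 2342.56
  (86 - 51.6)^2 = 1183.36
  (8 - 51.6)^2 = 1900.96
  (72 - 51.6)^2 = 416.16
  (41 - 51.6)^2 = 112.36
  (54 - 51.6)^2 = 5.76
  (62 - 51.6)^2 = 108.16
  (28 - 51.6)^2 = 556.96
  (53 - 51.6)^2 = 1.96
  (84 - 51.6)^2 = 1049.76
  (18 - 51.6)^2 = 1128.96
  (36 - 51.6)^2 = 243.36
Step 3: Sum of squared deviations = 10425.6
Step 4: Sample variance = 10425.6 / 14 = 744.6857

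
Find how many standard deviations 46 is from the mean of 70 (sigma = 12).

-2

Step 1: Recall the z-score formula: z = (x - mu) / sigma
Step 2: Substitute values: z = (46 - 70) / 12
Step 3: z = -24 / 12 = -2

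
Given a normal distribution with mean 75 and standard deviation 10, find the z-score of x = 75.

0

Step 1: Recall the z-score formula: z = (x - mu) / sigma
Step 2: Substitute values: z = (75 - 75) / 10
Step 3: z = 0 / 10 = 0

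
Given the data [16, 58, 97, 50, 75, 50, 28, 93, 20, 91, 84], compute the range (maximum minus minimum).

81

Step 1: Identify the maximum value: max = 97
Step 2: Identify the minimum value: min = 16
Step 3: Range = max - min = 97 - 16 = 81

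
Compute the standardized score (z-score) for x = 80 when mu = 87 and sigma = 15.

-0.4667

Step 1: Recall the z-score formula: z = (x - mu) / sigma
Step 2: Substitute values: z = (80 - 87) / 15
Step 3: z = -7 / 15 = -0.4667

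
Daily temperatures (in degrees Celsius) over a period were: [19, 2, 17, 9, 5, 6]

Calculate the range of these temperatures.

17

Step 1: Identify the maximum value: max = 19
Step 2: Identify the minimum value: min = 2
Step 3: Range = max - min = 19 - 2 = 17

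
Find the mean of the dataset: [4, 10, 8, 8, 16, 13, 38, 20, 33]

16.6667

Step 1: Sum all values: 4 + 10 + 8 + 8 + 16 + 13 + 38 + 20 + 33 = 150
Step 2: Count the number of values: n = 9
Step 3: Mean = sum / n = 150 / 9 = 16.6667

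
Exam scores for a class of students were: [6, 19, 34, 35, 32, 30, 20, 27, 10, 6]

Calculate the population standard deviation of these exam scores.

10.8208

Step 1: Compute the mean: 21.9
Step 2: Sum of squared deviations from the mean: 1170.9
Step 3: Population variance = 1170.9 / 10 = 117.09
Step 4: Standard deviation = sqrt(117.09) = 10.8208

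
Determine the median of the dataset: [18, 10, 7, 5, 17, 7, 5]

7

Step 1: Sort the data in ascending order: [5, 5, 7, 7, 10, 17, 18]
Step 2: The number of values is n = 7.
Step 3: Since n is odd, the median is the middle value at position 4: 7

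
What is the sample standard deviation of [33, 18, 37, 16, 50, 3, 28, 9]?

15.6182

Step 1: Compute the mean: 24.25
Step 2: Sum of squared deviations from the mean: 1707.5
Step 3: Sample variance = 1707.5 / 7 = 243.9286
Step 4: Standard deviation = sqrt(243.9286) = 15.6182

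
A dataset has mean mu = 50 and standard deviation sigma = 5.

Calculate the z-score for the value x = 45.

-1

Step 1: Recall the z-score formula: z = (x - mu) / sigma
Step 2: Substitute values: z = (45 - 50) / 5
Step 3: z = -5 / 5 = -1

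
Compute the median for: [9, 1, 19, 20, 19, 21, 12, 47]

19

Step 1: Sort the data in ascending order: [1, 9, 12, 19, 19, 20, 21, 47]
Step 2: The number of values is n = 8.
Step 3: Since n is even, the median is the average of positions 4 and 5:
  Median = (19 + 19) / 2 = 19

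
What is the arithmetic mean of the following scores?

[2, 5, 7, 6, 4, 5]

4.8333

Step 1: Sum all values: 2 + 5 + 7 + 6 + 4 + 5 = 29
Step 2: Count the number of values: n = 6
Step 3: Mean = sum / n = 29 / 6 = 4.8333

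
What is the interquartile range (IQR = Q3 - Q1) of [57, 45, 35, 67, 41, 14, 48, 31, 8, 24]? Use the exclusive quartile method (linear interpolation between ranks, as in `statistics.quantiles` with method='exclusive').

28.75

Step 1: Sort the data: [8, 14, 24, 31, 35, 41, 45, 48, 57, 67]
Step 2: n = 10
Step 3: Using the exclusive quartile method:
  Q1 = 21.5
  Q2 (median) = 38
  Q3 = 50.25
  IQR = Q3 - Q1 = 50.25 - 21.5 = 28.75
Step 4: IQR = 28.75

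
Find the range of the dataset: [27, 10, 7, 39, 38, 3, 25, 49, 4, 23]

46

Step 1: Identify the maximum value: max = 49
Step 2: Identify the minimum value: min = 3
Step 3: Range = max - min = 49 - 3 = 46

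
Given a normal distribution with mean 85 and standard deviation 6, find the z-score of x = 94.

1.5

Step 1: Recall the z-score formula: z = (x - mu) / sigma
Step 2: Substitute values: z = (94 - 85) / 6
Step 3: z = 9 / 6 = 1.5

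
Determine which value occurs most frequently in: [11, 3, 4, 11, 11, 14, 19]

11

Step 1: Count the frequency of each value:
  3: appears 1 time(s)
  4: appears 1 time(s)
  11: appears 3 time(s)
  14: appears 1 time(s)
  19: appears 1 time(s)
Step 2: The value 11 appears most frequently (3 times).
Step 3: Mode = 11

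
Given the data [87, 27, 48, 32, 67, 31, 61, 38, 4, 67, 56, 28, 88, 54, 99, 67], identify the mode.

67

Step 1: Count the frequency of each value:
  4: appears 1 time(s)
  27: appears 1 time(s)
  28: appears 1 time(s)
  31: appears 1 time(s)
  32: appears 1 time(s)
  38: appears 1 time(s)
  48: appears 1 time(s)
  54: appears 1 time(s)
  56: appears 1 time(s)
  61: appears 1 time(s)
  67: appears 3 time(s)
  87: appears 1 time(s)
  88: appears 1 time(s)
  99: appears 1 time(s)
Step 2: The value 67 appears most frequently (3 times).
Step 3: Mode = 67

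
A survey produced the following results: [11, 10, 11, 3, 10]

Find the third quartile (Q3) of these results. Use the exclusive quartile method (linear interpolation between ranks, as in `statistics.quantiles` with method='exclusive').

11

Step 1: Sort the data: [3, 10, 10, 11, 11]
Step 2: n = 5
Step 3: Using the exclusive quartile method:
  Q1 = 6.5
  Q2 (median) = 10
  Q3 = 11
  IQR = Q3 - Q1 = 11 - 6.5 = 4.5
Step 4: Q3 = 11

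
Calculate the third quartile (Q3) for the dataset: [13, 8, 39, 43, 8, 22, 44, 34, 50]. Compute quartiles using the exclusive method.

43.5

Step 1: Sort the data: [8, 8, 13, 22, 34, 39, 43, 44, 50]
Step 2: n = 9
Step 3: Using the exclusive quartile method:
  Q1 = 10.5
  Q2 (median) = 34
  Q3 = 43.5
  IQR = Q3 - Q1 = 43.5 - 10.5 = 33
Step 4: Q3 = 43.5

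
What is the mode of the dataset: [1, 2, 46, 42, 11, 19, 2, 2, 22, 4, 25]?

2

Step 1: Count the frequency of each value:
  1: appears 1 time(s)
  2: appears 3 time(s)
  4: appears 1 time(s)
  11: appears 1 time(s)
  19: appears 1 time(s)
  22: appears 1 time(s)
  25: appears 1 time(s)
  42: appears 1 time(s)
  46: appears 1 time(s)
Step 2: The value 2 appears most frequently (3 times).
Step 3: Mode = 2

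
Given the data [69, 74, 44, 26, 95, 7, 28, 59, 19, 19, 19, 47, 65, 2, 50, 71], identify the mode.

19

Step 1: Count the frequency of each value:
  2: appears 1 time(s)
  7: appears 1 time(s)
  19: appears 3 time(s)
  26: appears 1 time(s)
  28: appears 1 time(s)
  44: appears 1 time(s)
  47: appears 1 time(s)
  50: appears 1 time(s)
  59: appears 1 time(s)
  65: appears 1 time(s)
  69: appears 1 time(s)
  71: appears 1 time(s)
  74: appears 1 time(s)
  95: appears 1 time(s)
Step 2: The value 19 appears most frequently (3 times).
Step 3: Mode = 19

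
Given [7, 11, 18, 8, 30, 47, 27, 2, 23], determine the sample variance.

200.4444

Step 1: Compute the mean: (7 + 11 + 18 + 8 + 30 + 47 + 27 + 2 + 23) / 9 = 19.2222
Step 2: Compute squared deviations from the mean:
  (7 - 19.2222)^2 = 149.3827
  (11 - 19.2222)^2 = 67.6049
  (18 - 19.2222)^2 = 1.4938
  (8 - 19.2222)^2 = 125.9383
  (30 - 19.2222)^2 = 116.1605
  (47 - 19.2222)^2 = 771.6049
  (27 - 19.2222)^2 = 60.4938
  (2 - 19.2222)^2 = 296.6049
  (23 - 19.2222)^2 = 14.2716
Step 3: Sum of squared deviations = 1603.5556
Step 4: Sample variance = 1603.5556 / 8 = 200.4444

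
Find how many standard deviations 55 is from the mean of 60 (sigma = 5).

-1

Step 1: Recall the z-score formula: z = (x - mu) / sigma
Step 2: Substitute values: z = (55 - 60) / 5
Step 3: z = -5 / 5 = -1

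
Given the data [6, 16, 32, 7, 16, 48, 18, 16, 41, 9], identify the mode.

16

Step 1: Count the frequency of each value:
  6: appears 1 time(s)
  7: appears 1 time(s)
  9: appears 1 time(s)
  16: appears 3 time(s)
  18: appears 1 time(s)
  32: appears 1 time(s)
  41: appears 1 time(s)
  48: appears 1 time(s)
Step 2: The value 16 appears most frequently (3 times).
Step 3: Mode = 16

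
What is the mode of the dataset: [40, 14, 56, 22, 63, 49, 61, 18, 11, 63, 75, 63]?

63

Step 1: Count the frequency of each value:
  11: appears 1 time(s)
  14: appears 1 time(s)
  18: appears 1 time(s)
  22: appears 1 time(s)
  40: appears 1 time(s)
  49: appears 1 time(s)
  56: appears 1 time(s)
  61: appears 1 time(s)
  63: appears 3 time(s)
  75: appears 1 time(s)
Step 2: The value 63 appears most frequently (3 times).
Step 3: Mode = 63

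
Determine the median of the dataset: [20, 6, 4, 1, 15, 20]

10.5

Step 1: Sort the data in ascending order: [1, 4, 6, 15, 20, 20]
Step 2: The number of values is n = 6.
Step 3: Since n is even, the median is the average of positions 3 and 4:
  Median = (6 + 15) / 2 = 10.5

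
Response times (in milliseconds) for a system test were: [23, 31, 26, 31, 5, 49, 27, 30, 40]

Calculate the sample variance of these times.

144.3611

Step 1: Compute the mean: (23 + 31 + 26 + 31 + 5 + 49 + 27 + 30 + 40) / 9 = 29.1111
Step 2: Compute squared deviations from the mean:
  (23 - 29.1111)^2 = 37.3457
  (31 - 29.1111)^2 = 3.5679
  (26 - 29.1111)^2 = 9.679
  (31 - 29.1111)^2 = 3.5679
  (5 - 29.1111)^2 = 581.3457
  (49 - 29.1111)^2 = 395.5679
  (27 - 29.1111)^2 = 4.4568
  (30 - 29.1111)^2 = 0.7901
  (40 - 29.1111)^2 = 118.5679
Step 3: Sum of squared deviations = 1154.8889
Step 4: Sample variance = 1154.8889 / 8 = 144.3611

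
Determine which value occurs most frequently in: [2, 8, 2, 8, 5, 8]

8

Step 1: Count the frequency of each value:
  2: appears 2 time(s)
  5: appears 1 time(s)
  8: appears 3 time(s)
Step 2: The value 8 appears most frequently (3 times).
Step 3: Mode = 8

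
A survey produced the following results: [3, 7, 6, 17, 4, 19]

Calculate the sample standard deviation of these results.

6.8896

Step 1: Compute the mean: 9.3333
Step 2: Sum of squared deviations from the mean: 237.3333
Step 3: Sample variance = 237.3333 / 5 = 47.4667
Step 4: Standard deviation = sqrt(47.4667) = 6.8896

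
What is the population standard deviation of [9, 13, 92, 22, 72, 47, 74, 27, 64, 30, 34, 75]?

26.666

Step 1: Compute the mean: 46.5833
Step 2: Sum of squared deviations from the mean: 8532.9167
Step 3: Population variance = 8532.9167 / 12 = 711.0764
Step 4: Standard deviation = sqrt(711.0764) = 26.666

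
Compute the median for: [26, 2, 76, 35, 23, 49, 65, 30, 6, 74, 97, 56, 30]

35

Step 1: Sort the data in ascending order: [2, 6, 23, 26, 30, 30, 35, 49, 56, 65, 74, 76, 97]
Step 2: The number of values is n = 13.
Step 3: Since n is odd, the median is the middle value at position 7: 35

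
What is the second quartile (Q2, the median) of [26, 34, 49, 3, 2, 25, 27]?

26

Step 1: Sort the data: [2, 3, 25, 26, 27, 34, 49]
Step 2: n = 7
Step 3: Q2 is the median. Since n is odd, it is the middle value at position 4: 26
Step 4: Q2 = 26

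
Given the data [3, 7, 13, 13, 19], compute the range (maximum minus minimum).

16

Step 1: Identify the maximum value: max = 19
Step 2: Identify the minimum value: min = 3
Step 3: Range = max - min = 19 - 3 = 16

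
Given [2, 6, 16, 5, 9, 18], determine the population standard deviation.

5.8214

Step 1: Compute the mean: 9.3333
Step 2: Sum of squared deviations from the mean: 203.3333
Step 3: Population variance = 203.3333 / 6 = 33.8889
Step 4: Standard deviation = sqrt(33.8889) = 5.8214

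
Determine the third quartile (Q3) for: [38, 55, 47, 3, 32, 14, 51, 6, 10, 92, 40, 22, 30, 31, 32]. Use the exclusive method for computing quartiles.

47

Step 1: Sort the data: [3, 6, 10, 14, 22, 30, 31, 32, 32, 38, 40, 47, 51, 55, 92]
Step 2: n = 15
Step 3: Using the exclusive quartile method:
  Q1 = 14
  Q2 (median) = 32
  Q3 = 47
  IQR = Q3 - Q1 = 47 - 14 = 33
Step 4: Q3 = 47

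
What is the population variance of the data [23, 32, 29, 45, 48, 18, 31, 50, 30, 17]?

126.41

Step 1: Compute the mean: (23 + 32 + 29 + 45 + 48 + 18 + 31 + 50 + 30 + 17) / 10 = 32.3
Step 2: Compute squared deviations from the mean:
  (23 - 32.3)^2 = 86.49
  (32 - 32.3)^2 = 0.09
  (29 - 32.3)^2 = 10.89
  (45 - 32.3)^2 = 161.29
  (48 - 32.3)^2 = 246.49
  (18 - 32.3)^2 = 204.49
  (31 - 32.3)^2 = 1.69
  (50 - 32.3)^2 = 313.29
  (30 - 32.3)^2 = 5.29
  (17 - 32.3)^2 = 234.09
Step 3: Sum of squared deviations = 1264.1
Step 4: Population variance = 1264.1 / 10 = 126.41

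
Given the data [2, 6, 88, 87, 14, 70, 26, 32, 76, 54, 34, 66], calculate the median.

44

Step 1: Sort the data in ascending order: [2, 6, 14, 26, 32, 34, 54, 66, 70, 76, 87, 88]
Step 2: The number of values is n = 12.
Step 3: Since n is even, the median is the average of positions 6 and 7:
  Median = (34 + 54) / 2 = 44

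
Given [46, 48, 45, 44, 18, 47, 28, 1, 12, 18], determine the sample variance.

304.6778

Step 1: Compute the mean: (46 + 48 + 45 + 44 + 18 + 47 + 28 + 1 + 12 + 18) / 10 = 30.7
Step 2: Compute squared deviations from the mean:
  (46 - 30.7)^2 = 234.09
  (48 - 30.7)^2 = 299.29
  (45 - 30.7)^2 = 204.49
  (44 - 30.7)^2 = 176.89
  (18 - 30.7)^2 = 161.29
  (47 - 30.7)^2 = 265.69
  (28 - 30.7)^2 = 7.29
  (1 - 30.7)^2 = 882.09
  (12 - 30.7)^2 = 349.69
  (18 - 30.7)^2 = 161.29
Step 3: Sum of squared deviations = 2742.1
Step 4: Sample variance = 2742.1 / 9 = 304.6778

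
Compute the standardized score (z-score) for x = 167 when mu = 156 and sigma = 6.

1.8333

Step 1: Recall the z-score formula: z = (x - mu) / sigma
Step 2: Substitute values: z = (167 - 156) / 6
Step 3: z = 11 / 6 = 1.8333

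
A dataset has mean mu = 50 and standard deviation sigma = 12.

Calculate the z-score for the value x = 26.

-2

Step 1: Recall the z-score formula: z = (x - mu) / sigma
Step 2: Substitute values: z = (26 - 50) / 12
Step 3: z = -24 / 12 = -2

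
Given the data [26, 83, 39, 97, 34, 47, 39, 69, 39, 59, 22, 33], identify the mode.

39

Step 1: Count the frequency of each value:
  22: appears 1 time(s)
  26: appears 1 time(s)
  33: appears 1 time(s)
  34: appears 1 time(s)
  39: appears 3 time(s)
  47: appears 1 time(s)
  59: appears 1 time(s)
  69: appears 1 time(s)
  83: appears 1 time(s)
  97: appears 1 time(s)
Step 2: The value 39 appears most frequently (3 times).
Step 3: Mode = 39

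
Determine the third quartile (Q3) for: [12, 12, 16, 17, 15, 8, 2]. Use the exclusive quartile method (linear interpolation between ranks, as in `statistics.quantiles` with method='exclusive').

16

Step 1: Sort the data: [2, 8, 12, 12, 15, 16, 17]
Step 2: n = 7
Step 3: Using the exclusive quartile method:
  Q1 = 8
  Q2 (median) = 12
  Q3 = 16
  IQR = Q3 - Q1 = 16 - 8 = 8
Step 4: Q3 = 16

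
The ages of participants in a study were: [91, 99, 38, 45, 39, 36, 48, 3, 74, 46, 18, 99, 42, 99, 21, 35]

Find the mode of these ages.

99

Step 1: Count the frequency of each value:
  3: appears 1 time(s)
  18: appears 1 time(s)
  21: appears 1 time(s)
  35: appears 1 time(s)
  36: appears 1 time(s)
  38: appears 1 time(s)
  39: appears 1 time(s)
  42: appears 1 time(s)
  45: appears 1 time(s)
  46: appears 1 time(s)
  48: appears 1 time(s)
  74: appears 1 time(s)
  91: appears 1 time(s)
  99: appears 3 time(s)
Step 2: The value 99 appears most frequently (3 times).
Step 3: Mode = 99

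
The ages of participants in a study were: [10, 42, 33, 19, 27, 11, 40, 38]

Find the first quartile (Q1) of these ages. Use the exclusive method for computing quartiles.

13

Step 1: Sort the data: [10, 11, 19, 27, 33, 38, 40, 42]
Step 2: n = 8
Step 3: Using the exclusive quartile method:
  Q1 = 13
  Q2 (median) = 30
  Q3 = 39.5
  IQR = Q3 - Q1 = 39.5 - 13 = 26.5
Step 4: Q1 = 13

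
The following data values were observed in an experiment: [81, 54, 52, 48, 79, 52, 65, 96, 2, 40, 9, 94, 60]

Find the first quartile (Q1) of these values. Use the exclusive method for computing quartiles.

44

Step 1: Sort the data: [2, 9, 40, 48, 52, 52, 54, 60, 65, 79, 81, 94, 96]
Step 2: n = 13
Step 3: Using the exclusive quartile method:
  Q1 = 44
  Q2 (median) = 54
  Q3 = 80
  IQR = Q3 - Q1 = 80 - 44 = 36
Step 4: Q1 = 44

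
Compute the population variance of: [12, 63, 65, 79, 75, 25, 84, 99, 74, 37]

695.41

Step 1: Compute the mean: (12 + 63 + 65 + 79 + 75 + 25 + 84 + 99 + 74 + 37) / 10 = 61.3
Step 2: Compute squared deviations from the mean:
  (12 - 61.3)^2 = 2430.49
  (63 - 61.3)^2 = 2.89
  (65 - 61.3)^2 = 13.69
  (79 - 61.3)^2 = 313.29
  (75 - 61.3)^2 = 187.69
  (25 - 61.3)^2 = 1317.69
  (84 - 61.3)^2 = 515.29
  (99 - 61.3)^2 = 1421.29
  (74 - 61.3)^2 = 161.29
  (37 - 61.3)^2 = 590.49
Step 3: Sum of squared deviations = 6954.1
Step 4: Population variance = 6954.1 / 10 = 695.41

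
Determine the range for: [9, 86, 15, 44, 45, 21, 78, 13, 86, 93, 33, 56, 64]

84

Step 1: Identify the maximum value: max = 93
Step 2: Identify the minimum value: min = 9
Step 3: Range = max - min = 93 - 9 = 84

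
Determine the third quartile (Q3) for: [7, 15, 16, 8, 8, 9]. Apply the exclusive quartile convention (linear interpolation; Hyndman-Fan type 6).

15.25

Step 1: Sort the data: [7, 8, 8, 9, 15, 16]
Step 2: n = 6
Step 3: Using the exclusive quartile method:
  Q1 = 7.75
  Q2 (median) = 8.5
  Q3 = 15.25
  IQR = Q3 - Q1 = 15.25 - 7.75 = 7.5
Step 4: Q3 = 15.25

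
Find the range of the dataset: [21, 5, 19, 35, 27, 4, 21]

31

Step 1: Identify the maximum value: max = 35
Step 2: Identify the minimum value: min = 4
Step 3: Range = max - min = 35 - 4 = 31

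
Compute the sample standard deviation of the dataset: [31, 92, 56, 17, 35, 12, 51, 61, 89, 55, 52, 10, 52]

25.9642

Step 1: Compute the mean: 47.1538
Step 2: Sum of squared deviations from the mean: 8089.6923
Step 3: Sample variance = 8089.6923 / 12 = 674.141
Step 4: Standard deviation = sqrt(674.141) = 25.9642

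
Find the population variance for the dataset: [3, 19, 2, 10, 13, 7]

34.3333

Step 1: Compute the mean: (3 + 19 + 2 + 10 + 13 + 7) / 6 = 9
Step 2: Compute squared deviations from the mean:
  (3 - 9)^2 = 36
  (19 - 9)^2 = 100
  (2 - 9)^2 = 49
  (10 - 9)^2 = 1
  (13 - 9)^2 = 16
  (7 - 9)^2 = 4
Step 3: Sum of squared deviations = 206
Step 4: Population variance = 206 / 6 = 34.3333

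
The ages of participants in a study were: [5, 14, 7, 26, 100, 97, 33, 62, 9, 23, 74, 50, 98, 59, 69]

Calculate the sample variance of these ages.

1184.4

Step 1: Compute the mean: (5 + 14 + 7 + 26 + 100 + 97 + 33 + 62 + 9 + 23 + 74 + 50 + 98 + 59 + 69) / 15 = 48.4
Step 2: Compute squared deviations from the mean:
  (5 - 48.4)^2 = 1883.56
  (14 - 48.4)^2 = 1183.36
  (7 - 48.4)^2 = 1713.96
  (26 - 48.4)^2 = 501.76
  (100 - 48.4)^2 = 2662.56
  (97 - 48.4)^2 = 2361.96
  (33 - 48.4)^2 = 237.16
  (62 - 48.4)^2 = 184.96
  (9 - 48.4)^2 = 1552.36
  (23 - 48.4)^2 = 645.16
  (74 - 48.4)^2 = 655.36
  (50 - 48.4)^2 = 2.56
  (98 - 48.4)^2 = 2460.16
  (59 - 48.4)^2 = 112.36
  (69 - 48.4)^2 = 424.36
Step 3: Sum of squared deviations = 16581.6
Step 4: Sample variance = 16581.6 / 14 = 1184.4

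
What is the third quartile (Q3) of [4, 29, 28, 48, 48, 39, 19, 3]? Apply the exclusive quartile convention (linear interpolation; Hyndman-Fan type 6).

45.75

Step 1: Sort the data: [3, 4, 19, 28, 29, 39, 48, 48]
Step 2: n = 8
Step 3: Using the exclusive quartile method:
  Q1 = 7.75
  Q2 (median) = 28.5
  Q3 = 45.75
  IQR = Q3 - Q1 = 45.75 - 7.75 = 38
Step 4: Q3 = 45.75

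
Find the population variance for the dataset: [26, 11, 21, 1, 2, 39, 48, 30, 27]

225.284

Step 1: Compute the mean: (26 + 11 + 21 + 1 + 2 + 39 + 48 + 30 + 27) / 9 = 22.7778
Step 2: Compute squared deviations from the mean:
  (26 - 22.7778)^2 = 10.3827
  (11 - 22.7778)^2 = 138.716
  (21 - 22.7778)^2 = 3.1605
  (1 - 22.7778)^2 = 474.2716
  (2 - 22.7778)^2 = 431.716
  (39 - 22.7778)^2 = 263.1605
  (48 - 22.7778)^2 = 636.1605
  (30 - 22.7778)^2 = 52.1605
  (27 - 22.7778)^2 = 17.8272
Step 3: Sum of squared deviations = 2027.5556
Step 4: Population variance = 2027.5556 / 9 = 225.284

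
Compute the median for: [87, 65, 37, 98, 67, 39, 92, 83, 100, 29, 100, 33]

75

Step 1: Sort the data in ascending order: [29, 33, 37, 39, 65, 67, 83, 87, 92, 98, 100, 100]
Step 2: The number of values is n = 12.
Step 3: Since n is even, the median is the average of positions 6 and 7:
  Median = (67 + 83) / 2 = 75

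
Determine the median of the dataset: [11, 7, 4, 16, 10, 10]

10

Step 1: Sort the data in ascending order: [4, 7, 10, 10, 11, 16]
Step 2: The number of values is n = 6.
Step 3: Since n is even, the median is the average of positions 3 and 4:
  Median = (10 + 10) / 2 = 10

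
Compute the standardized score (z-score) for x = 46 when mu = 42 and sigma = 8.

0.5

Step 1: Recall the z-score formula: z = (x - mu) / sigma
Step 2: Substitute values: z = (46 - 42) / 8
Step 3: z = 4 / 8 = 0.5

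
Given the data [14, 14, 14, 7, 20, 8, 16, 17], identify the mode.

14

Step 1: Count the frequency of each value:
  7: appears 1 time(s)
  8: appears 1 time(s)
  14: appears 3 time(s)
  16: appears 1 time(s)
  17: appears 1 time(s)
  20: appears 1 time(s)
Step 2: The value 14 appears most frequently (3 times).
Step 3: Mode = 14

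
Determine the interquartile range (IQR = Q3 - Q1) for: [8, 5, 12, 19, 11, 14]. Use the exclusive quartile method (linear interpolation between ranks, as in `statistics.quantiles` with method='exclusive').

8

Step 1: Sort the data: [5, 8, 11, 12, 14, 19]
Step 2: n = 6
Step 3: Using the exclusive quartile method:
  Q1 = 7.25
  Q2 (median) = 11.5
  Q3 = 15.25
  IQR = Q3 - Q1 = 15.25 - 7.25 = 8
Step 4: IQR = 8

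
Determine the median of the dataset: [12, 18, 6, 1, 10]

10

Step 1: Sort the data in ascending order: [1, 6, 10, 12, 18]
Step 2: The number of values is n = 5.
Step 3: Since n is odd, the median is the middle value at position 3: 10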